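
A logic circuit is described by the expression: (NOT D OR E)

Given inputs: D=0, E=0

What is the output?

Substituting: (NOT 0 OR 0)
= 1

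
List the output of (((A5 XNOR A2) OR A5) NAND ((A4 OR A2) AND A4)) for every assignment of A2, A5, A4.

A2 | A5 | A4 | Output
---------------------
0 | 0 | 0 | 1
0 | 0 | 1 | 0
0 | 1 | 0 | 1
0 | 1 | 1 | 0
1 | 0 | 0 | 1
1 | 0 | 1 | 1
1 | 1 | 0 | 1
1 | 1 | 1 | 0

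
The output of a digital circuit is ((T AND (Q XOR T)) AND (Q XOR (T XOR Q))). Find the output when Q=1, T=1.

Substituting: ((1 AND (1 XOR 1)) AND (1 XOR (1 XOR 1)))
= 0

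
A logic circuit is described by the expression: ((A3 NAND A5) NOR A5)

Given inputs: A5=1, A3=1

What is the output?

Substituting: ((1 NAND 1) NOR 1)
= 0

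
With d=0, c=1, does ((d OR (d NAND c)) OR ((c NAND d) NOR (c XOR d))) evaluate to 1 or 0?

Substituting: ((0 OR (0 NAND 1)) OR ((1 NAND 0) NOR (1 XOR 0)))
= 1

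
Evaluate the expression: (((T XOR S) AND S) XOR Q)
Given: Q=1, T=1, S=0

Substituting: (((1 XOR 0) AND 0) XOR 1)
= 1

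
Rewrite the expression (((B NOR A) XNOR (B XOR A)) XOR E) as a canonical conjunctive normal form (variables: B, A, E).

(B OR A OR E) AND (B OR NOT A OR E) AND (NOT B OR A OR E) AND (NOT B OR NOT A OR NOT E)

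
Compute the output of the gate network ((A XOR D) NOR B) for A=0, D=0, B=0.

Substituting: ((0 XOR 0) NOR 0)
= 1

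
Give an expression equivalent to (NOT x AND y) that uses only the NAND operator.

(((x NAND x) NAND y) NAND ((x NAND x) NAND y))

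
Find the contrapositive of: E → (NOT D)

Contrapositive: D → NOT E
Note: A statement and its contrapositive are logically equivalent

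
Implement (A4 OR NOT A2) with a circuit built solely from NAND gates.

((A4 NAND A4) NAND ((A2 NAND A2) NAND (A2 NAND A2)))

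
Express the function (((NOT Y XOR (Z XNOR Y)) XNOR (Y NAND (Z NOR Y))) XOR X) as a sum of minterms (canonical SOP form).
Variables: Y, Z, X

Σm(1, 2, 5, 6) = (NOT Y AND NOT Z AND X) OR (NOT Y AND Z AND NOT X) OR (Y AND NOT Z AND X) OR (Y AND Z AND NOT X)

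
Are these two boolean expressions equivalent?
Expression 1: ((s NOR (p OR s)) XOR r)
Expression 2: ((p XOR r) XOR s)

No. Counterexample: with r=0, p=0, s=0, Expression 1 = 1 but Expression 2 = 0.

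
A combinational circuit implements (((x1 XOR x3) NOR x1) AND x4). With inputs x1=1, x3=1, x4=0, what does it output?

Substituting: (((1 XOR 1) NOR 1) AND 0)
= 0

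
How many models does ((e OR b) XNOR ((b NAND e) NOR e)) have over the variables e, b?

Satisfying assignments: (0,0)
Count: 1 out of 4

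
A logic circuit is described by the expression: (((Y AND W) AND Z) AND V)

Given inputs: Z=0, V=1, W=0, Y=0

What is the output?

Substituting: (((0 AND 0) AND 0) AND 1)
= 0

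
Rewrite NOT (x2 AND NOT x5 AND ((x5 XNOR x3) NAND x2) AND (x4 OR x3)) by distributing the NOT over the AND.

NOT x2 OR x5 OR NOT ((x5 XNOR x3) NAND x2) OR NOT (x4 OR x3)
De Morgan's: NOT(AND of terms) = OR of negations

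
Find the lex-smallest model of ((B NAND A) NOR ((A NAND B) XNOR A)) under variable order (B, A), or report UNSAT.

B=1, A=1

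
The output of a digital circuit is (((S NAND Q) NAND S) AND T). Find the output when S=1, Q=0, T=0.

Substituting: (((1 NAND 0) NAND 1) AND 0)
= 0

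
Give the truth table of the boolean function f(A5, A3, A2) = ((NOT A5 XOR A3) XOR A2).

A5 | A3 | A2 | Output
---------------------
0 | 0 | 0 | 1
0 | 0 | 1 | 0
0 | 1 | 0 | 0
0 | 1 | 1 | 1
1 | 0 | 0 | 0
1 | 0 | 1 | 1
1 | 1 | 0 | 1
1 | 1 | 1 | 0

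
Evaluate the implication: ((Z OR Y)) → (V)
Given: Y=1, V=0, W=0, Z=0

Antecedent ((Z OR Y)) = 1; consequent (V) = 0.
1 → 0 = 0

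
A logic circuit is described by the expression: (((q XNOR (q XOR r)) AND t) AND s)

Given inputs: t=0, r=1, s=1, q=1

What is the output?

Substituting: (((1 XNOR (1 XOR 1)) AND 0) AND 1)
= 0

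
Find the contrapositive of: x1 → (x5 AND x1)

Contrapositive: NOT (x5 AND x1) → NOT x1
Note: A statement and its contrapositive are logically equivalent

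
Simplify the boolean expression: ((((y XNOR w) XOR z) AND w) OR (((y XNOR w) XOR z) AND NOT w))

By distribution ((E AND v) OR (E AND NOT v) = E):
= ((y XNOR w) XOR z)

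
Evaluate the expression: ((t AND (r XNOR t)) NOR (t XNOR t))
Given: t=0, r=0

Substituting: ((0 AND (0 XNOR 0)) NOR (0 XNOR 0))
= 0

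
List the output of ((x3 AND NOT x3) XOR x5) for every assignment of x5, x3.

x5 | x3 | Output
----------------
0 | 0 | 0
0 | 1 | 0
1 | 0 | 1
1 | 1 | 1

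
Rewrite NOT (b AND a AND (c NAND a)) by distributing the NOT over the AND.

NOT b OR NOT a OR NOT (c NAND a)
De Morgan's: NOT(AND of terms) = OR of negations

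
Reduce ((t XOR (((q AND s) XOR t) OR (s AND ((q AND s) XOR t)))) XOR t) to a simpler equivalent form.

By XOR self-cancellation ((E XOR v) XOR v = E) then absorption (E OR (E AND v) = E):
= ((q AND s) XOR t)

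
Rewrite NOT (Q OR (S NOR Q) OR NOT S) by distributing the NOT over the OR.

NOT Q AND NOT (S NOR Q) AND S
De Morgan's: NOT(OR of terms) = AND of negations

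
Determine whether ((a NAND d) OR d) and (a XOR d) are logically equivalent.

No. Counterexample: with a=0, d=0, Expression 1 = 1 but Expression 2 = 0.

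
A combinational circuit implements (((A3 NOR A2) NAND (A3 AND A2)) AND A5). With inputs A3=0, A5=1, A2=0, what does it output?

Substituting: (((0 NOR 0) NAND (0 AND 0)) AND 1)
= 1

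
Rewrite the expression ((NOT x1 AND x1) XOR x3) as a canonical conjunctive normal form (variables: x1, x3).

(x1 OR x3) AND (NOT x1 OR x3)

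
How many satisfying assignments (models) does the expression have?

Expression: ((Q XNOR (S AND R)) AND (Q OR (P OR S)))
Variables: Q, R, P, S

Satisfying assignments: (0,0,0,1), (0,0,1,0), (0,0,1,1), (0,1,1,0), (1,1,0,1), (1,1,1,1)
Count: 6 out of 16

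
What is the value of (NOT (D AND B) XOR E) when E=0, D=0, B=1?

Substituting: (NOT (0 AND 1) XOR 0)
= 1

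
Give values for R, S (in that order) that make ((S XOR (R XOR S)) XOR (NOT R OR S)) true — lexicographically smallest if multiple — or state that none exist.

R=0, S=0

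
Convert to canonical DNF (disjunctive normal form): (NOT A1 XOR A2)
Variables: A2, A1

(NOT A2 AND NOT A1) OR (A2 AND A1)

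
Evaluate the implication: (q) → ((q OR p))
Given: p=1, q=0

Antecedent (q) = 0; consequent ((q OR p)) = 1.
0 → 1 = 1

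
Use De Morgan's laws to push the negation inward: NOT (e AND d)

NOT e OR NOT d
De Morgan's: NOT(AND of terms) = OR of negations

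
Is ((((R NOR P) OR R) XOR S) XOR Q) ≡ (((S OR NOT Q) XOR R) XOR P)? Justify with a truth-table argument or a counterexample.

No. Counterexample: with S=0, R=1, Q=0, P=0, Expression 1 = 1 but Expression 2 = 0.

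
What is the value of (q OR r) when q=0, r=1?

Substituting: (0 OR 1)
= 1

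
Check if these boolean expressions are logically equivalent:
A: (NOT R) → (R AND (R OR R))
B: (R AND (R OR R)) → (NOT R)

No, Converse is not equivalent to original (counterexample: R=0, Q=0)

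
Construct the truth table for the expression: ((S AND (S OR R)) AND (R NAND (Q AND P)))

S | R | P | Q | Output
----------------------
0 | 0 | 0 | 0 | 0
0 | 0 | 0 | 1 | 0
0 | 0 | 1 | 0 | 0
0 | 0 | 1 | 1 | 0
0 | 1 | 0 | 0 | 0
0 | 1 | 0 | 1 | 0
0 | 1 | 1 | 0 | 0
0 | 1 | 1 | 1 | 0
1 | 0 | 0 | 0 | 1
1 | 0 | 0 | 1 | 1
1 | 0 | 1 | 0 | 1
1 | 0 | 1 | 1 | 1
1 | 1 | 0 | 0 | 1
1 | 1 | 0 | 1 | 1
1 | 1 | 1 | 0 | 1
1 | 1 | 1 | 1 | 0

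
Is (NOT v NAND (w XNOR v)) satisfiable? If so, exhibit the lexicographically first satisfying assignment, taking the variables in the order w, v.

w=0, v=1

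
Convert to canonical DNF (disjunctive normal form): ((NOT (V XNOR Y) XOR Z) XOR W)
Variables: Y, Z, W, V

(NOT Y AND NOT Z AND NOT W AND V) OR (NOT Y AND NOT Z AND W AND NOT V) OR (NOT Y AND Z AND NOT W AND NOT V) OR (NOT Y AND Z AND W AND V) OR (Y AND NOT Z AND NOT W AND NOT V) OR (Y AND NOT Z AND W AND V) OR (Y AND Z AND NOT W AND V) OR (Y AND Z AND W AND NOT V)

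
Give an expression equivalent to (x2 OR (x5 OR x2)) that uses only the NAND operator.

((x2 NAND x2) NAND (((x5 NAND x5) NAND (x2 NAND x2)) NAND ((x5 NAND x5) NAND (x2 NAND x2))))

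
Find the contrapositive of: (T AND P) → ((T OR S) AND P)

Contrapositive: NOT ((T OR S) AND P) → NOT (T AND P)
Note: A statement and its contrapositive are logically equivalent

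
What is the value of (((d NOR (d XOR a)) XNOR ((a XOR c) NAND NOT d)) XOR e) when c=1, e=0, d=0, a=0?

Substituting: (((0 NOR (0 XOR 0)) XNOR ((0 XOR 1) NAND NOT 0)) XOR 0)
= 0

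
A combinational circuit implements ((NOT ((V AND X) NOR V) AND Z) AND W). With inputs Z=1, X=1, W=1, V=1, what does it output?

Substituting: ((NOT ((1 AND 1) NOR 1) AND 1) AND 1)
= 1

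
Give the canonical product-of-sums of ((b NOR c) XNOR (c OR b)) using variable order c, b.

ΠM(0, 1, 2, 3) = (c OR b) AND (c OR NOT b) AND (NOT c OR b) AND (NOT c OR NOT b)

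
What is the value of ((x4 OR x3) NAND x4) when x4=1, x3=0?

Substituting: ((1 OR 0) NAND 1)
= 0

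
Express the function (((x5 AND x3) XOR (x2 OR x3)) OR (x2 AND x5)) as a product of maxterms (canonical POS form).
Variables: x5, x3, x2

ΠM(0, 4, 6) = (x5 OR x3 OR x2) AND (NOT x5 OR x3 OR x2) AND (NOT x5 OR NOT x3 OR x2)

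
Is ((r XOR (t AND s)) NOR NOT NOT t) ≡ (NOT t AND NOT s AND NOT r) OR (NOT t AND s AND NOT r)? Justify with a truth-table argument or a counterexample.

Yes, they are equivalent — the two output columns agree on all 8 assignments:
t | s | r | Expression 1 | Expression 2
---------------------------------------
0 | 0 | 0 | 1 | 1
0 | 0 | 1 | 0 | 0
0 | 1 | 0 | 1 | 1
0 | 1 | 1 | 0 | 0
1 | 0 | 0 | 0 | 0
1 | 0 | 1 | 0 | 0
1 | 1 | 0 | 0 | 0
1 | 1 | 1 | 0 | 0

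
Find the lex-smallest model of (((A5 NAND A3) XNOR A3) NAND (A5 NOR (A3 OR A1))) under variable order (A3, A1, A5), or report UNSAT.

A3=0, A1=0, A5=0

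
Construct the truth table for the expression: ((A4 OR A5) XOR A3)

A5 | A3 | A4 | Output
---------------------
0 | 0 | 0 | 0
0 | 0 | 1 | 1
0 | 1 | 0 | 1
0 | 1 | 1 | 0
1 | 0 | 0 | 1
1 | 0 | 1 | 1
1 | 1 | 0 | 0
1 | 1 | 1 | 0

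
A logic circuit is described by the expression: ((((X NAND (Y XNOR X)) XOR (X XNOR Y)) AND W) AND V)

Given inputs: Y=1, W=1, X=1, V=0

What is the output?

Substituting: ((((1 NAND (1 XNOR 1)) XOR (1 XNOR 1)) AND 1) AND 0)
= 0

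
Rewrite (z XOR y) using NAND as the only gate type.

((z NAND (z NAND y)) NAND (y NAND (z NAND y)))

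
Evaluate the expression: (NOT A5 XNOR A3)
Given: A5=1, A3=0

Substituting: (NOT 1 XNOR 0)
= 1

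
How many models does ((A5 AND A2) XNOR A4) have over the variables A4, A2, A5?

Satisfying assignments: (0,0,0), (0,0,1), (0,1,0), (1,1,1)
Count: 4 out of 8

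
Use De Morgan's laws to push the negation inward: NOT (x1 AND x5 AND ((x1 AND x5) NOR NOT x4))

NOT x1 OR NOT x5 OR NOT ((x1 AND x5) NOR NOT x4)
De Morgan's: NOT(AND of terms) = OR of negations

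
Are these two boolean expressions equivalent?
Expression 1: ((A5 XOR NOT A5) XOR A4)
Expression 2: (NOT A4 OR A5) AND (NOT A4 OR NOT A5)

Yes, they are equivalent — the two output columns agree on all 4 assignments:
A4 | A5 | Expression 1 | Expression 2
-------------------------------------
0 | 0 | 1 | 1
0 | 1 | 1 | 1
1 | 0 | 0 | 0
1 | 1 | 0 | 0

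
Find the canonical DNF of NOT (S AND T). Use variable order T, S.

(NOT T AND NOT S) OR (NOT T AND S) OR (T AND NOT S)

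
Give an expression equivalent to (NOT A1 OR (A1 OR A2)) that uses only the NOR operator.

(((A1 NOR A1) NOR ((A1 NOR A2) NOR (A1 NOR A2))) NOR ((A1 NOR A1) NOR ((A1 NOR A2) NOR (A1 NOR A2))))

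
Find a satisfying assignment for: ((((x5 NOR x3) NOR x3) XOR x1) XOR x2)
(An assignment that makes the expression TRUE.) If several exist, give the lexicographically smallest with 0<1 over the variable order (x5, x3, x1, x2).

x5=0, x3=0, x1=0, x2=1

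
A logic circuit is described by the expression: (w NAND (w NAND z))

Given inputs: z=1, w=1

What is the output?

Substituting: (1 NAND (1 NAND 1))
= 1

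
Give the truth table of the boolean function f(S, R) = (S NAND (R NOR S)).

S | R | Output
--------------
0 | 0 | 1
0 | 1 | 1
1 | 0 | 1
1 | 1 | 1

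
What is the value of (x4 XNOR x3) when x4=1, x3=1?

Substituting: (1 XNOR 1)
= 1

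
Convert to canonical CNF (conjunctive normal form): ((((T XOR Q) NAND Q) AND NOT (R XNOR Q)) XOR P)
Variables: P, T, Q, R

(P OR T OR Q OR R) AND (P OR T OR NOT Q OR R) AND (P OR T OR NOT Q OR NOT R) AND (P OR NOT T OR Q OR R) AND (P OR NOT T OR NOT Q OR NOT R) AND (NOT P OR T OR Q OR NOT R) AND (NOT P OR NOT T OR Q OR NOT R) AND (NOT P OR NOT T OR NOT Q OR R)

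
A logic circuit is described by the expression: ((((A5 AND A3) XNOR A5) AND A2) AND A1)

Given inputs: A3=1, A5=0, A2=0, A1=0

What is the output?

Substituting: ((((0 AND 1) XNOR 0) AND 0) AND 0)
= 0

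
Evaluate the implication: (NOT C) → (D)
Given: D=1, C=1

Antecedent (NOT C) = 0; consequent (D) = 1.
0 → 1 = 1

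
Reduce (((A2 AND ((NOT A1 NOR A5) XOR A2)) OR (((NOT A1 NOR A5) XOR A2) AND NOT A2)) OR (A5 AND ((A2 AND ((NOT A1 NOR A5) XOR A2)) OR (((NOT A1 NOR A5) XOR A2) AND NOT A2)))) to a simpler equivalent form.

By absorption (E OR (E AND v) = E) then distribution ((E AND v) OR (E AND NOT v) = E):
= ((NOT A1 NOR A5) XOR A2)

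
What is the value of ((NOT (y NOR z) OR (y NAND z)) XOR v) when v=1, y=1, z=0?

Substituting: ((NOT (1 NOR 0) OR (1 NAND 0)) XOR 1)
= 0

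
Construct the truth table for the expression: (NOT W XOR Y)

W | Y | Output
--------------
0 | 0 | 1
0 | 1 | 0
1 | 0 | 0
1 | 1 | 1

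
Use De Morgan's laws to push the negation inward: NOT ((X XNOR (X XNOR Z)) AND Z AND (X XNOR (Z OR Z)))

NOT (X XNOR (X XNOR Z)) OR NOT Z OR NOT (X XNOR (Z OR Z))
De Morgan's: NOT(AND of terms) = OR of negations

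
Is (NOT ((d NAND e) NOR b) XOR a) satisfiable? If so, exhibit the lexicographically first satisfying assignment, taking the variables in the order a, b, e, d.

a=0, b=0, e=0, d=0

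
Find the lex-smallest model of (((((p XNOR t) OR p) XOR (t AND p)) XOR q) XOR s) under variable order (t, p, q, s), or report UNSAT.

t=0, p=0, q=0, s=0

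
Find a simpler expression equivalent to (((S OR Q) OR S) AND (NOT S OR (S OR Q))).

By distribution ((E OR v) AND (E OR NOT v) = E):
= (S OR Q)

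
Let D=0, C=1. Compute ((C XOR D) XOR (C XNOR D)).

Substituting: ((1 XOR 0) XOR (1 XNOR 0))
= 1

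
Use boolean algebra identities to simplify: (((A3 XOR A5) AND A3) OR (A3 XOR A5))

By absorption (E OR (E AND v) = E):
= (A3 XOR A5)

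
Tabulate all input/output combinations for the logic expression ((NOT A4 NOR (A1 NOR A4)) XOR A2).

A2 | A4 | A1 | Output
---------------------
0 | 0 | 0 | 0
0 | 0 | 1 | 0
0 | 1 | 0 | 1
0 | 1 | 1 | 1
1 | 0 | 0 | 1
1 | 0 | 1 | 1
1 | 1 | 0 | 0
1 | 1 | 1 | 0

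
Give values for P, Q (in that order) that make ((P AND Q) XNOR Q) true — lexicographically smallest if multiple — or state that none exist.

P=0, Q=0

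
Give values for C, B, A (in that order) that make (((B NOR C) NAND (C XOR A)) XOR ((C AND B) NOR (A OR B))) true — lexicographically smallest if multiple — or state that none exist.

C=0, B=1, A=0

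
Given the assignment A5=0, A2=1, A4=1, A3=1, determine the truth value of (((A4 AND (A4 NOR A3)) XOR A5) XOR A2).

Substituting: (((1 AND (1 NOR 1)) XOR 0) XOR 1)
= 1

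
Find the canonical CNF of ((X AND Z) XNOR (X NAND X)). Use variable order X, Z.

(X OR Z) AND (X OR NOT Z) AND (NOT X OR NOT Z)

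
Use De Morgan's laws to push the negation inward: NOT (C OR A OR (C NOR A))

NOT C AND NOT A AND NOT (C NOR A)
De Morgan's: NOT(OR of terms) = AND of negations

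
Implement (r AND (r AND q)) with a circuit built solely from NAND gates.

((r NAND ((r NAND q) NAND (r NAND q))) NAND (r NAND ((r NAND q) NAND (r NAND q))))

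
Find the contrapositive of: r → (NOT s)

Contrapositive: s → NOT r
Note: A statement and its contrapositive are logically equivalent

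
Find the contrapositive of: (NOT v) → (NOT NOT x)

Contrapositive: NOT x → v
Note: A statement and its contrapositive are logically equivalent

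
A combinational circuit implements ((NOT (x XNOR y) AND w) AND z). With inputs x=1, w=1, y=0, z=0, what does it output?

Substituting: ((NOT (1 XNOR 0) AND 1) AND 0)
= 0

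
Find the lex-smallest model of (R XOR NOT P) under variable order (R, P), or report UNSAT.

R=0, P=0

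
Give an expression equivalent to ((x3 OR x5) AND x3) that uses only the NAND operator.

((((x3 NAND x3) NAND (x5 NAND x5)) NAND x3) NAND (((x3 NAND x3) NAND (x5 NAND x5)) NAND x3))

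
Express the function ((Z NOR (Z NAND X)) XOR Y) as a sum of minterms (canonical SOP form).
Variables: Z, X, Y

Σm(1, 3, 5, 7) = (NOT Z AND NOT X AND Y) OR (NOT Z AND X AND Y) OR (Z AND NOT X AND Y) OR (Z AND X AND Y)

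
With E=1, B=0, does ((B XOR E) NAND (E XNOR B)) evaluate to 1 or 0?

Substituting: ((0 XOR 1) NAND (1 XNOR 0))
= 1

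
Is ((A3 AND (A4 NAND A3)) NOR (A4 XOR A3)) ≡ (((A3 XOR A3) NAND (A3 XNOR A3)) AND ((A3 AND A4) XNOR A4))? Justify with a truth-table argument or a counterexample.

No. Counterexample: with A4=0, A3=1, Expression 1 = 0 but Expression 2 = 1.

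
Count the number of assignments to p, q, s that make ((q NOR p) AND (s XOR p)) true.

Satisfying assignments: (0,0,1)
Count: 1 out of 8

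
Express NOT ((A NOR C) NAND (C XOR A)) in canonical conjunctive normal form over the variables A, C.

(A OR C) AND (A OR NOT C) AND (NOT A OR C) AND (NOT A OR NOT C)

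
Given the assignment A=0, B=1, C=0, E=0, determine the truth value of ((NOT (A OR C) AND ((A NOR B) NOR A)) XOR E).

Substituting: ((NOT (0 OR 0) AND ((0 NOR 1) NOR 0)) XOR 0)
= 1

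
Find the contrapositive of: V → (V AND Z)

Contrapositive: NOT (V AND Z) → NOT V
Note: A statement and its contrapositive are logically equivalent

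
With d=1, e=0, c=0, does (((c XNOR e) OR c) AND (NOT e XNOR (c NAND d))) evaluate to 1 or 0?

Substituting: (((0 XNOR 0) OR 0) AND (NOT 0 XNOR (0 NAND 1)))
= 1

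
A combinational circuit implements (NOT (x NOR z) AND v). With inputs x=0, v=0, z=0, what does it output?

Substituting: (NOT (0 NOR 0) AND 0)
= 0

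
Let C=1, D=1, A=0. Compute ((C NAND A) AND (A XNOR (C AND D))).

Substituting: ((1 NAND 0) AND (0 XNOR (1 AND 1)))
= 0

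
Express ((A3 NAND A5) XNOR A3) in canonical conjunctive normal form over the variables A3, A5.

(A3 OR A5) AND (A3 OR NOT A5) AND (NOT A3 OR NOT A5)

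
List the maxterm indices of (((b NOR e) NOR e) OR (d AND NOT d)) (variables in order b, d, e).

ΠM(0, 1, 2, 3, 5, 7) = (b OR d OR e) AND (b OR d OR NOT e) AND (b OR NOT d OR e) AND (b OR NOT d OR NOT e) AND (NOT b OR d OR NOT e) AND (NOT b OR NOT d OR NOT e)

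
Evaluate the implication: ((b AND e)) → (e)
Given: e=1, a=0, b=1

Antecedent ((b AND e)) = 1; consequent (e) = 1.
1 → 1 = 1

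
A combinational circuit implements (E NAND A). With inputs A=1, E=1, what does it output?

Substituting: (1 NAND 1)
= 0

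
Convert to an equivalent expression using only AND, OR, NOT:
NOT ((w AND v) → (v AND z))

(w AND v) AND NOT (v AND z)
(Negated implication: NOT(A → B) = A AND NOT B)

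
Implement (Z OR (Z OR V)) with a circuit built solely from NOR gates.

((Z NOR ((Z NOR V) NOR (Z NOR V))) NOR (Z NOR ((Z NOR V) NOR (Z NOR V))))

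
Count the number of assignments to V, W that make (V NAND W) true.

Satisfying assignments: (0,0), (0,1), (1,0)
Count: 3 out of 4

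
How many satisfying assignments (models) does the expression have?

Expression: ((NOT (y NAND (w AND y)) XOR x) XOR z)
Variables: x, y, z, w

Satisfying assignments: (0,0,1,0), (0,0,1,1), (0,1,0,1), (0,1,1,0), (1,0,0,0), (1,0,0,1), (1,1,0,0), (1,1,1,1)
Count: 8 out of 16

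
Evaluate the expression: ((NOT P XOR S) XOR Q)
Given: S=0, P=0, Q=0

Substituting: ((NOT 0 XOR 0) XOR 0)
= 1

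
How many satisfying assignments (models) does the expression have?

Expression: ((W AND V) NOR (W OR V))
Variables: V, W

Satisfying assignments: (0,0)
Count: 1 out of 4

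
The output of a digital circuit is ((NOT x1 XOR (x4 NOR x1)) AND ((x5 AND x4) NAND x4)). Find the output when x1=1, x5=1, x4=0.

Substituting: ((NOT 1 XOR (0 NOR 1)) AND ((1 AND 0) NAND 0))
= 0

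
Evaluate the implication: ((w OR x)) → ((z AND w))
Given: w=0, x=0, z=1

Antecedent ((w OR x)) = 0; consequent ((z AND w)) = 0.
0 → 0 = 1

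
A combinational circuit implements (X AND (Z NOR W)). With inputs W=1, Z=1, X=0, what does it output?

Substituting: (0 AND (1 NOR 1))
= 0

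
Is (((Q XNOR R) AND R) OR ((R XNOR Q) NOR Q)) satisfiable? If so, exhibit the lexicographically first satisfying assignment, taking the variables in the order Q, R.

Q=0, R=1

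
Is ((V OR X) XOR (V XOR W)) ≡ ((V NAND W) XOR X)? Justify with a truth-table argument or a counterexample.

No. Counterexample: with W=0, X=0, V=0, Expression 1 = 0 but Expression 2 = 1.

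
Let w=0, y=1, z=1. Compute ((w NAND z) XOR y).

Substituting: ((0 NAND 1) XOR 1)
= 0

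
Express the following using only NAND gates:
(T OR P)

((T NAND T) NAND (P NAND P))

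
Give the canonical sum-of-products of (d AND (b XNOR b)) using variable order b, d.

Σm(1, 3) = (NOT b AND d) OR (b AND d)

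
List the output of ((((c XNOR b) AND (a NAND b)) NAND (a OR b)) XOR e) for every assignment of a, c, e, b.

a | c | e | b | Output
----------------------
0 | 0 | 0 | 0 | 1
0 | 0 | 0 | 1 | 1
0 | 0 | 1 | 0 | 0
0 | 0 | 1 | 1 | 0
0 | 1 | 0 | 0 | 1
0 | 1 | 0 | 1 | 0
0 | 1 | 1 | 0 | 0
0 | 1 | 1 | 1 | 1
1 | 0 | 0 | 0 | 0
1 | 0 | 0 | 1 | 1
1 | 0 | 1 | 0 | 1
1 | 0 | 1 | 1 | 0
1 | 1 | 0 | 0 | 1
1 | 1 | 0 | 1 | 1
1 | 1 | 1 | 0 | 0
1 | 1 | 1 | 1 | 0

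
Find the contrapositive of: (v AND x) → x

Contrapositive: NOT x → NOT (v AND x)
Note: A statement and its contrapositive are logically equivalent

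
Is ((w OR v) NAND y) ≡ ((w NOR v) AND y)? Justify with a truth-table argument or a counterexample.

No. Counterexample: with v=0, w=0, y=0, Expression 1 = 1 but Expression 2 = 0.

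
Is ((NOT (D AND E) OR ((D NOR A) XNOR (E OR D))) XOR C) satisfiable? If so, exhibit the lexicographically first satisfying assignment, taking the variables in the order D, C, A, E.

D=0, C=0, A=0, E=0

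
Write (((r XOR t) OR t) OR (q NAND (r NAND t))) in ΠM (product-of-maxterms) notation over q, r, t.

ΠM(4) = (NOT q OR r OR t)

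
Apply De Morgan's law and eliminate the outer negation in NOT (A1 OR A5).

NOT A1 AND NOT A5
De Morgan's: NOT(OR of terms) = AND of negations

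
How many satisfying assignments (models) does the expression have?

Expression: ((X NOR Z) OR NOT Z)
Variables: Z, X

Satisfying assignments: (0,0), (0,1)
Count: 2 out of 4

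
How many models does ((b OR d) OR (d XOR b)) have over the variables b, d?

Satisfying assignments: (0,1), (1,0), (1,1)
Count: 3 out of 4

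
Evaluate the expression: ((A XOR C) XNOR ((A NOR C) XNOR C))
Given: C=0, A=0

Substituting: ((0 XOR 0) XNOR ((0 NOR 0) XNOR 0))
= 1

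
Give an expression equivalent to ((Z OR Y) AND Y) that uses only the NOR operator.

((((Z NOR Y) NOR (Z NOR Y)) NOR ((Z NOR Y) NOR (Z NOR Y))) NOR (Y NOR Y))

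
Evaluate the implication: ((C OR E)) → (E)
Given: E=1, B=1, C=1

Antecedent ((C OR E)) = 1; consequent (E) = 1.
1 → 1 = 1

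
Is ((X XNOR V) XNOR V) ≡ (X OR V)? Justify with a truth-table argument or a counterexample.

No. Counterexample: with V=1, X=0, Expression 1 = 0 but Expression 2 = 1.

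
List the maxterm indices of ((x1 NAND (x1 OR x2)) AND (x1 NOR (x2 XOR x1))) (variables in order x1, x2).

ΠM(1, 2, 3) = (x1 OR NOT x2) AND (NOT x1 OR x2) AND (NOT x1 OR NOT x2)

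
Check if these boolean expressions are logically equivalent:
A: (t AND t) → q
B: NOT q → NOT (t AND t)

Yes, Contrapositive is always equivalent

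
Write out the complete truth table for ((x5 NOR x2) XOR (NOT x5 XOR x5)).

x5 | x2 | Output
----------------
0 | 0 | 0
0 | 1 | 1
1 | 0 | 1
1 | 1 | 1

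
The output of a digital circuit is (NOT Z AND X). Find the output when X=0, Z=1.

Substituting: (NOT 1 AND 0)
= 0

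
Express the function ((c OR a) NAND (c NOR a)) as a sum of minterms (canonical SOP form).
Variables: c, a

Σm(0, 1, 2, 3) = (NOT c AND NOT a) OR (NOT c AND a) OR (c AND NOT a) OR (c AND a)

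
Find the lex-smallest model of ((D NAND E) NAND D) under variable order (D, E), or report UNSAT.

D=0, E=0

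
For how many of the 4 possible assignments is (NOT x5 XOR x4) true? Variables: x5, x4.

Satisfying assignments: (0,0), (1,1)
Count: 2 out of 4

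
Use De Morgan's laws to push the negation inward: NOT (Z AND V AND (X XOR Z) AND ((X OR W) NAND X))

NOT Z OR NOT V OR NOT (X XOR Z) OR NOT ((X OR W) NAND X)
De Morgan's: NOT(AND of terms) = OR of negations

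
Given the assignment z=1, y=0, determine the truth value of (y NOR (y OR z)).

Substituting: (0 NOR (0 OR 1))
= 0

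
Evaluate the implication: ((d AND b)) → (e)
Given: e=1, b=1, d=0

Antecedent ((d AND b)) = 0; consequent (e) = 1.
0 → 1 = 1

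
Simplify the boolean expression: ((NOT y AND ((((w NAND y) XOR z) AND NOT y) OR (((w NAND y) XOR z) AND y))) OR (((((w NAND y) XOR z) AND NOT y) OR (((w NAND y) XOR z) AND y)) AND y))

By distribution ((E AND v) OR (E AND NOT v) = E) then distribution ((E AND v) OR (E AND NOT v) = E):
= ((w NAND y) XOR z)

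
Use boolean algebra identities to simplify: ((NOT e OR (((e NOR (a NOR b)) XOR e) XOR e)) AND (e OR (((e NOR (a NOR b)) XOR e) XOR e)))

By distribution ((E OR v) AND (E OR NOT v) = E) then XOR self-cancellation ((E XOR v) XOR v = E):
= (e NOR (a NOR b))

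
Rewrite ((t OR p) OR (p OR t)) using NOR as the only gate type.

((((t NOR p) NOR (t NOR p)) NOR ((p NOR t) NOR (p NOR t))) NOR (((t NOR p) NOR (t NOR p)) NOR ((p NOR t) NOR (p NOR t))))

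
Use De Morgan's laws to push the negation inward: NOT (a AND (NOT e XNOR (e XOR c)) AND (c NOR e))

NOT a OR NOT (NOT e XNOR (e XOR c)) OR NOT (c NOR e)
De Morgan's: NOT(AND of terms) = OR of negations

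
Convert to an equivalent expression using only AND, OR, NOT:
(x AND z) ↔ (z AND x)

((x AND z) AND (z AND x)) OR (NOT (x AND z) AND NOT (z AND x))
(Biconditional = both true or both false)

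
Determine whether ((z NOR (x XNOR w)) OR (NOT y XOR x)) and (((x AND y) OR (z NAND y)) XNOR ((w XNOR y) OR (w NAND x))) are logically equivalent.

No. Counterexample: with z=0, y=1, x=0, w=0, Expression 1 = 0 but Expression 2 = 1.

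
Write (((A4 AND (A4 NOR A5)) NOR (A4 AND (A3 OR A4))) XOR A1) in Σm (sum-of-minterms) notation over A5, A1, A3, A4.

Σm(0, 2, 5, 7, 8, 10, 13, 15) = (NOT A5 AND NOT A1 AND NOT A3 AND NOT A4) OR (NOT A5 AND NOT A1 AND A3 AND NOT A4) OR (NOT A5 AND A1 AND NOT A3 AND A4) OR (NOT A5 AND A1 AND A3 AND A4) OR (A5 AND NOT A1 AND NOT A3 AND NOT A4) OR (A5 AND NOT A1 AND A3 AND NOT A4) OR (A5 AND A1 AND NOT A3 AND A4) OR (A5 AND A1 AND A3 AND A4)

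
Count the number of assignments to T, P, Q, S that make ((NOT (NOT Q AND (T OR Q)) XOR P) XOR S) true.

Satisfying assignments: (0,0,0,0), (0,0,1,0), (0,1,0,1), (0,1,1,1), (1,0,0,1), (1,0,1,0), (1,1,0,0), (1,1,1,1)
Count: 8 out of 16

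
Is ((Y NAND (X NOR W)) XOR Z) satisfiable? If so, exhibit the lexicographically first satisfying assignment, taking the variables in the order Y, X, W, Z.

Y=0, X=0, W=0, Z=0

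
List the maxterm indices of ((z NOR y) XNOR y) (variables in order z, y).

ΠM(0, 1, 3) = (z OR y) AND (z OR NOT y) AND (NOT z OR NOT y)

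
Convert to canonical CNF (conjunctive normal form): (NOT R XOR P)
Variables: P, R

(P OR NOT R) AND (NOT P OR R)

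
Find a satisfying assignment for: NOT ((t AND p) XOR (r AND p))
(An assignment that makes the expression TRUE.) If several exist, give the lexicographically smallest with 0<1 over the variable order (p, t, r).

p=0, t=0, r=0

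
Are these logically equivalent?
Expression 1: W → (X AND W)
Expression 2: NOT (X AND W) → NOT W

Yes, Contrapositive is always equivalent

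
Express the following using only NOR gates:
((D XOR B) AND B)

((((((D NOR B) NOR (D NOR B)) NOR ((D NOR B) NOR (D NOR B))) NOR ((((D NOR D) NOR (B NOR B)) NOR ((D NOR D) NOR (B NOR B))) NOR (((D NOR D) NOR (B NOR B)) NOR ((D NOR D) NOR (B NOR B))))) NOR ((((D NOR B) NOR (D NOR B)) NOR ((D NOR B) NOR (D NOR B))) NOR ((((D NOR D) NOR (B NOR B)) NOR ((D NOR D) NOR (B NOR B))) NOR (((D NOR D) NOR (B NOR B)) NOR ((D NOR D) NOR (B NOR B)))))) NOR (B NOR B))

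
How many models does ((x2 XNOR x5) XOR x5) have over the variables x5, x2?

Satisfying assignments: (0,0), (1,0)
Count: 2 out of 4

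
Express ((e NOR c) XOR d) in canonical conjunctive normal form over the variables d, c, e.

(d OR c OR NOT e) AND (d OR NOT c OR e) AND (d OR NOT c OR NOT e) AND (NOT d OR c OR e)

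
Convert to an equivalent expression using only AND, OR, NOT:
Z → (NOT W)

NOT Z OR (NOT W)
(Implication elimination: A → B = NOT A OR B)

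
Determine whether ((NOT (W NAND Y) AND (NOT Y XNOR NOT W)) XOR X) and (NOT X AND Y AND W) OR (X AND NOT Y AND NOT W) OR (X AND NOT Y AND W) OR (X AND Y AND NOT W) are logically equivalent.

Yes, they are equivalent — the two output columns agree on all 8 assignments:
X | Y | W | Expression 1 | Expression 2
---------------------------------------
0 | 0 | 0 | 0 | 0
0 | 0 | 1 | 0 | 0
0 | 1 | 0 | 0 | 0
0 | 1 | 1 | 1 | 1
1 | 0 | 0 | 1 | 1
1 | 0 | 1 | 1 | 1
1 | 1 | 0 | 1 | 1
1 | 1 | 1 | 0 | 0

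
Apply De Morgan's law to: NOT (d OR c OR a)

NOT d AND NOT c AND NOT a
De Morgan's: NOT(OR of terms) = AND of negations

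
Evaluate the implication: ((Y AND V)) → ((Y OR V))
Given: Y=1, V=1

Antecedent ((Y AND V)) = 1; consequent ((Y OR V)) = 1.
1 → 1 = 1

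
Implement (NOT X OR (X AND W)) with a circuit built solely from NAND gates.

(((X NAND X) NAND (X NAND X)) NAND (((X NAND W) NAND (X NAND W)) NAND ((X NAND W) NAND (X NAND W))))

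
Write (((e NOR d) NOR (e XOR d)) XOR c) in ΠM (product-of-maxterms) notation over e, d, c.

ΠM(0, 2, 4, 7) = (e OR d OR c) AND (e OR NOT d OR c) AND (NOT e OR d OR c) AND (NOT e OR NOT d OR NOT c)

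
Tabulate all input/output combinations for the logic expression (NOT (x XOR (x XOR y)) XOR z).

z | x | y | Output
------------------
0 | 0 | 0 | 1
0 | 0 | 1 | 0
0 | 1 | 0 | 1
0 | 1 | 1 | 0
1 | 0 | 0 | 0
1 | 0 | 1 | 1
1 | 1 | 0 | 0
1 | 1 | 1 | 1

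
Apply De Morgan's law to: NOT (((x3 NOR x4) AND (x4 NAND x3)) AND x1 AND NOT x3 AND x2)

NOT ((x3 NOR x4) AND (x4 NAND x3)) OR NOT x1 OR x3 OR NOT x2
De Morgan's: NOT(AND of terms) = OR of negations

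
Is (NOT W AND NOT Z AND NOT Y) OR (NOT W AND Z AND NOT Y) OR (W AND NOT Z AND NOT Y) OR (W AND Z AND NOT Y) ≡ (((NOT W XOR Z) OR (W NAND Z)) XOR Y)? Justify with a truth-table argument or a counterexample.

Yes, they are equivalent — the two output columns agree on all 8 assignments:
W | Z | Y | Expression 1 | Expression 2
---------------------------------------
0 | 0 | 0 | 1 | 1
0 | 0 | 1 | 0 | 0
0 | 1 | 0 | 1 | 1
0 | 1 | 1 | 0 | 0
1 | 0 | 0 | 1 | 1
1 | 0 | 1 | 0 | 0
1 | 1 | 0 | 1 | 1
1 | 1 | 1 | 0 | 0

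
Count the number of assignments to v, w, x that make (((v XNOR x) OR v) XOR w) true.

Satisfying assignments: (0,0,0), (0,1,1), (1,0,0), (1,0,1)
Count: 4 out of 8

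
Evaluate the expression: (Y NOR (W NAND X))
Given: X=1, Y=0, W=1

Substituting: (0 NOR (1 NAND 1))
= 1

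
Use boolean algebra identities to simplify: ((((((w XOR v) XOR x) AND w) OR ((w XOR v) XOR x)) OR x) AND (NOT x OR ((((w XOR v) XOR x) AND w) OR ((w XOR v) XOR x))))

By distribution ((E OR v) AND (E OR NOT v) = E) then absorption (E OR (E AND v) = E):
= ((w XOR v) XOR x)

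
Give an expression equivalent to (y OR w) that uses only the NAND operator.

((y NAND y) NAND (w NAND w))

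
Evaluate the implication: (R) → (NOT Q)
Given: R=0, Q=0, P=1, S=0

Antecedent (R) = 0; consequent (NOT Q) = 1.
0 → 1 = 1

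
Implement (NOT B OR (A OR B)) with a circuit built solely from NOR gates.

(((B NOR B) NOR ((A NOR B) NOR (A NOR B))) NOR ((B NOR B) NOR ((A NOR B) NOR (A NOR B))))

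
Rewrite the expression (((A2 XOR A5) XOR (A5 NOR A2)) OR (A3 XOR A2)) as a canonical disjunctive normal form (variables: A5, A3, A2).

(NOT A5 AND NOT A3 AND NOT A2) OR (NOT A5 AND NOT A3 AND A2) OR (NOT A5 AND A3 AND NOT A2) OR (NOT A5 AND A3 AND A2) OR (A5 AND NOT A3 AND NOT A2) OR (A5 AND NOT A3 AND A2) OR (A5 AND A3 AND NOT A2)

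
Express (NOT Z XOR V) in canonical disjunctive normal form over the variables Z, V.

(NOT Z AND NOT V) OR (Z AND V)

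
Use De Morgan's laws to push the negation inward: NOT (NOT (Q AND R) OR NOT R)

(Q AND R) AND R
De Morgan's: NOT(OR of terms) = AND of negations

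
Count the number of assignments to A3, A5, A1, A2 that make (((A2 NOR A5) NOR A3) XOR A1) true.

Satisfying assignments: (0,0,0,1), (0,0,1,0), (0,1,0,0), (0,1,0,1), (1,0,1,0), (1,0,1,1), (1,1,1,0), (1,1,1,1)
Count: 8 out of 16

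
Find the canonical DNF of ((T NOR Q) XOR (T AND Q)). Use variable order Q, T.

(NOT Q AND NOT T) OR (Q AND T)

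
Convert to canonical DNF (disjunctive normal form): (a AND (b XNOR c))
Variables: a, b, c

(a AND NOT b AND NOT c) OR (a AND b AND c)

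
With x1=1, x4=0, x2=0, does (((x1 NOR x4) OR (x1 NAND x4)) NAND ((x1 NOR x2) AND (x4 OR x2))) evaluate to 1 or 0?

Substituting: (((1 NOR 0) OR (1 NAND 0)) NAND ((1 NOR 0) AND (0 OR 0)))
= 1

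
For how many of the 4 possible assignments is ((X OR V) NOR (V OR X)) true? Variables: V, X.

Satisfying assignments: (0,0)
Count: 1 out of 4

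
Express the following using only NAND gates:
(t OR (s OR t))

((t NAND t) NAND (((s NAND s) NAND (t NAND t)) NAND ((s NAND s) NAND (t NAND t))))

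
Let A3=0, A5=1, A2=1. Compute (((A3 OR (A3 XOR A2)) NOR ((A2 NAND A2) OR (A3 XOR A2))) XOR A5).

Substituting: (((0 OR (0 XOR 1)) NOR ((1 NAND 1) OR (0 XOR 1))) XOR 1)
= 1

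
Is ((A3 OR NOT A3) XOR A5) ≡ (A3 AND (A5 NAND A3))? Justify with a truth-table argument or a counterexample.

No. Counterexample: with A5=0, A3=0, Expression 1 = 1 but Expression 2 = 0.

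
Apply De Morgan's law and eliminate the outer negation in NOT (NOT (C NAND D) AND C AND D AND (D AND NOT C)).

(C NAND D) OR NOT C OR NOT D OR NOT (D AND NOT C)
De Morgan's: NOT(AND of terms) = OR of negations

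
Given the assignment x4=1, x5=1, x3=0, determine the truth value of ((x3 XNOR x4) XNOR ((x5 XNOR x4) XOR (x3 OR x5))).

Substituting: ((0 XNOR 1) XNOR ((1 XNOR 1) XOR (0 OR 1)))
= 1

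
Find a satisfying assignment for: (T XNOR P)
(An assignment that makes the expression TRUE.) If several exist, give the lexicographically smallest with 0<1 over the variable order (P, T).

P=0, T=0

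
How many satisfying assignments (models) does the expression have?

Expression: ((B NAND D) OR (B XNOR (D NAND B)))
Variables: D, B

Satisfying assignments: (0,0), (0,1), (1,0)
Count: 3 out of 4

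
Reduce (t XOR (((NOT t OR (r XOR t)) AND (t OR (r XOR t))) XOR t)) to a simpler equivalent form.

By XOR self-cancellation ((E XOR v) XOR v = E) then distribution ((E OR v) AND (E OR NOT v) = E):
= (r XOR t)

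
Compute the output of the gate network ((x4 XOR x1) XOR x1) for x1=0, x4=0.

Substituting: ((0 XOR 0) XOR 0)
= 0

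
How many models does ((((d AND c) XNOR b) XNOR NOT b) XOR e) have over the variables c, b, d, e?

Satisfying assignments: (0,0,0,0), (0,0,1,0), (0,1,0,0), (0,1,1,0), (1,0,0,0), (1,0,1,1), (1,1,0,0), (1,1,1,1)
Count: 8 out of 16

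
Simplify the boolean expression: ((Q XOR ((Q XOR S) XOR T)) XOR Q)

By XOR self-cancellation ((E XOR v) XOR v = E):
= ((Q XOR S) XOR T)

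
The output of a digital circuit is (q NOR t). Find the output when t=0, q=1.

Substituting: (1 NOR 0)
= 0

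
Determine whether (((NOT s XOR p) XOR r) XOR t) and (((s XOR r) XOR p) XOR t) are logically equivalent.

No. Counterexample: with p=0, r=0, t=0, s=0, Expression 1 = 1 but Expression 2 = 0.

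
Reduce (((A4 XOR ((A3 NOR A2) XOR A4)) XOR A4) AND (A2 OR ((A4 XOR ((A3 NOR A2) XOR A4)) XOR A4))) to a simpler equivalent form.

By absorption (E AND (E OR v) = E) then XOR self-cancellation ((E XOR v) XOR v = E):
= ((A3 NOR A2) XOR A4)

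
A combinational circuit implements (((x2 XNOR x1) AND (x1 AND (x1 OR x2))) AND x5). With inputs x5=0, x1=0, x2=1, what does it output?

Substituting: (((1 XNOR 0) AND (0 AND (0 OR 1))) AND 0)
= 0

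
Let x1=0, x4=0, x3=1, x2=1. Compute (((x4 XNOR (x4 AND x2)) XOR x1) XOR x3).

Substituting: (((0 XNOR (0 AND 1)) XOR 0) XOR 1)
= 0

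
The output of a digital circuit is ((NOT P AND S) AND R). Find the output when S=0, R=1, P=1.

Substituting: ((NOT 1 AND 0) AND 1)
= 0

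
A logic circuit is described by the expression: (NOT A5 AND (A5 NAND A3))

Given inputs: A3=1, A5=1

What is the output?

Substituting: (NOT 1 AND (1 NAND 1))
= 0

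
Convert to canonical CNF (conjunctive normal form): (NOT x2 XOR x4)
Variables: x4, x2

(x4 OR NOT x2) AND (NOT x4 OR x2)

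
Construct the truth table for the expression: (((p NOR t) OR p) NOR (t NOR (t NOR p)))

t | p | Output
--------------
0 | 0 | 0
0 | 1 | 0
1 | 0 | 1
1 | 1 | 0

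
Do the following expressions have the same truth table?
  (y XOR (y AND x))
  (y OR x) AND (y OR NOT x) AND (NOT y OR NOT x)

Yes, they are equivalent — the two output columns agree on all 4 assignments:
y | x | Expression 1 | Expression 2
-----------------------------------
0 | 0 | 0 | 0
0 | 1 | 0 | 0
1 | 0 | 1 | 1
1 | 1 | 0 | 0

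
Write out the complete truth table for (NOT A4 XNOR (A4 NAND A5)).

A4 | A5 | Output
----------------
0 | 0 | 1
0 | 1 | 1
1 | 0 | 0
1 | 1 | 1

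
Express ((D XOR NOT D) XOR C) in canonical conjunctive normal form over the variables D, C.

(D OR NOT C) AND (NOT D OR NOT C)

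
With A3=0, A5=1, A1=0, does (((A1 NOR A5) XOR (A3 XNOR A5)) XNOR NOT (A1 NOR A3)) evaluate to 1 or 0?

Substituting: (((0 NOR 1) XOR (0 XNOR 1)) XNOR NOT (0 NOR 0))
= 1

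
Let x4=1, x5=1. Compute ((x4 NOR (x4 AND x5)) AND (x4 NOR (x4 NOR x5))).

Substituting: ((1 NOR (1 AND 1)) AND (1 NOR (1 NOR 1)))
= 0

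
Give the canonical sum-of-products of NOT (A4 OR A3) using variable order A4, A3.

Σm(0) = (NOT A4 AND NOT A3)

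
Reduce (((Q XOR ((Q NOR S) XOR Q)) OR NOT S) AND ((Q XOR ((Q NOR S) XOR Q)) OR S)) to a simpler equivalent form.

By distribution ((E OR v) AND (E OR NOT v) = E) then XOR self-cancellation ((E XOR v) XOR v = E):
= (Q NOR S)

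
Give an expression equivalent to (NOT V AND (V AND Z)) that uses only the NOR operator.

(((V NOR V) NOR (V NOR V)) NOR (((V NOR V) NOR (Z NOR Z)) NOR ((V NOR V) NOR (Z NOR Z))))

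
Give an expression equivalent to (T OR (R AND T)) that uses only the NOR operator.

((T NOR ((R NOR R) NOR (T NOR T))) NOR (T NOR ((R NOR R) NOR (T NOR T))))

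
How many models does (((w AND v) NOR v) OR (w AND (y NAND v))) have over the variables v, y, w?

Satisfying assignments: (0,0,0), (0,0,1), (0,1,0), (0,1,1), (1,0,1)
Count: 5 out of 8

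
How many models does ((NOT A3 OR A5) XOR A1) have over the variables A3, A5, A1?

Satisfying assignments: (0,0,0), (0,1,0), (1,0,1), (1,1,0)
Count: 4 out of 8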